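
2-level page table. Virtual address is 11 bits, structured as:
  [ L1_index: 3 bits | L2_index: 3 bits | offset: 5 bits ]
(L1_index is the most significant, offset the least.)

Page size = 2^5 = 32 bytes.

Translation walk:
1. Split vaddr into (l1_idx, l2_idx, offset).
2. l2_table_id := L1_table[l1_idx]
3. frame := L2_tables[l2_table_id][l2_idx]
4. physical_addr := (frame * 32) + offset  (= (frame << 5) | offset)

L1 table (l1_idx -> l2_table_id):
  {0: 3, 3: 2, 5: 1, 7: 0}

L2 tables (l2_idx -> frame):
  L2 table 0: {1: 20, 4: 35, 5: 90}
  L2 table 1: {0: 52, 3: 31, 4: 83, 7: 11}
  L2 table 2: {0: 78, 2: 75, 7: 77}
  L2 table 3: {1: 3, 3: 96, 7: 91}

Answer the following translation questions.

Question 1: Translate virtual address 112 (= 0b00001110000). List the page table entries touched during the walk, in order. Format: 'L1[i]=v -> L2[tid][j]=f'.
Answer: L1[0]=3 -> L2[3][3]=96

Derivation:
vaddr = 112 = 0b00001110000
Split: l1_idx=0, l2_idx=3, offset=16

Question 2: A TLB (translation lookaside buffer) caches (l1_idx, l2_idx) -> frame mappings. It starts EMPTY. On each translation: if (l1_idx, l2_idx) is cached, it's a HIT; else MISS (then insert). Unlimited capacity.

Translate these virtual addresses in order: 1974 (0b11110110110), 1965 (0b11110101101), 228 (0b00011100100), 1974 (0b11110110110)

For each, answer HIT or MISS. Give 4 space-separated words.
Answer: MISS HIT MISS HIT

Derivation:
vaddr=1974: (7,5) not in TLB -> MISS, insert
vaddr=1965: (7,5) in TLB -> HIT
vaddr=228: (0,7) not in TLB -> MISS, insert
vaddr=1974: (7,5) in TLB -> HIT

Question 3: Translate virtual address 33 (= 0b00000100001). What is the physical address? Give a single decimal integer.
Answer: 97

Derivation:
vaddr = 33 = 0b00000100001
Split: l1_idx=0, l2_idx=1, offset=1
L1[0] = 3
L2[3][1] = 3
paddr = 3 * 32 + 1 = 97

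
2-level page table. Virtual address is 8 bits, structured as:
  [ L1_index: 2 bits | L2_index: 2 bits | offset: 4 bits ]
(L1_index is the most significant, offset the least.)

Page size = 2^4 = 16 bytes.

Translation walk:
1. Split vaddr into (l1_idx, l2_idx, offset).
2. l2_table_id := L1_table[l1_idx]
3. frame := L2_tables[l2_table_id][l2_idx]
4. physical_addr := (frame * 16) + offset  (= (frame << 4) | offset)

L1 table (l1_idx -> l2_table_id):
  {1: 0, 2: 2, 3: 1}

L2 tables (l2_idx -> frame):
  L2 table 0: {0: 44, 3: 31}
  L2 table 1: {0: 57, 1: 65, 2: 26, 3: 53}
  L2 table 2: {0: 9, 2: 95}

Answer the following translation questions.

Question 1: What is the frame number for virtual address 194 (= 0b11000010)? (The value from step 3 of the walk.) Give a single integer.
vaddr = 194: l1_idx=3, l2_idx=0
L1[3] = 1; L2[1][0] = 57

Answer: 57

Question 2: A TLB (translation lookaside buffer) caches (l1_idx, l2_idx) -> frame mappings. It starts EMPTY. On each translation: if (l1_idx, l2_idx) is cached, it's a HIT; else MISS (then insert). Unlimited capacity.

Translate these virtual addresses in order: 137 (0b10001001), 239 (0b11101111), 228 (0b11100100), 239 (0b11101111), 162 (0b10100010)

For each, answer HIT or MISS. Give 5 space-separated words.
Answer: MISS MISS HIT HIT MISS

Derivation:
vaddr=137: (2,0) not in TLB -> MISS, insert
vaddr=239: (3,2) not in TLB -> MISS, insert
vaddr=228: (3,2) in TLB -> HIT
vaddr=239: (3,2) in TLB -> HIT
vaddr=162: (2,2) not in TLB -> MISS, insert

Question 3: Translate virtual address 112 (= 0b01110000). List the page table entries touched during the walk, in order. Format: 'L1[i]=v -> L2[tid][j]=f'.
Answer: L1[1]=0 -> L2[0][3]=31

Derivation:
vaddr = 112 = 0b01110000
Split: l1_idx=1, l2_idx=3, offset=0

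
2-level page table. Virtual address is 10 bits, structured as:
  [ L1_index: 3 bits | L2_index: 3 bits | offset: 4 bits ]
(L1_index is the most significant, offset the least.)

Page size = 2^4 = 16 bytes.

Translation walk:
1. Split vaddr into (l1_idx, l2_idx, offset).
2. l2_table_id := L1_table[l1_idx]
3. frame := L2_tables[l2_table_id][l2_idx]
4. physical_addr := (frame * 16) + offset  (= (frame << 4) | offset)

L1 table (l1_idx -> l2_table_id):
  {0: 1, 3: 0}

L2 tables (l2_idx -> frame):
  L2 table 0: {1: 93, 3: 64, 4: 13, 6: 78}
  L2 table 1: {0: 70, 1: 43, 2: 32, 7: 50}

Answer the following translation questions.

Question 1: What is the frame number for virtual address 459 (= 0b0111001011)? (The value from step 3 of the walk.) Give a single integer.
vaddr = 459: l1_idx=3, l2_idx=4
L1[3] = 0; L2[0][4] = 13

Answer: 13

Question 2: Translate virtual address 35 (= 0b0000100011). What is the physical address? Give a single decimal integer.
vaddr = 35 = 0b0000100011
Split: l1_idx=0, l2_idx=2, offset=3
L1[0] = 1
L2[1][2] = 32
paddr = 32 * 16 + 3 = 515

Answer: 515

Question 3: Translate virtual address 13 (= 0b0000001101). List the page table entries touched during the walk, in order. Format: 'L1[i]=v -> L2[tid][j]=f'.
vaddr = 13 = 0b0000001101
Split: l1_idx=0, l2_idx=0, offset=13

Answer: L1[0]=1 -> L2[1][0]=70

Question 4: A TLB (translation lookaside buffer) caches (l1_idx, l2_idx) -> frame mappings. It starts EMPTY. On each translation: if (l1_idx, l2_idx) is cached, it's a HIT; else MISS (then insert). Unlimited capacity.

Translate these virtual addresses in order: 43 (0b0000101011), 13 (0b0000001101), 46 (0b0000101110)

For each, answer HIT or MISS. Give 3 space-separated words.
vaddr=43: (0,2) not in TLB -> MISS, insert
vaddr=13: (0,0) not in TLB -> MISS, insert
vaddr=46: (0,2) in TLB -> HIT

Answer: MISS MISS HIT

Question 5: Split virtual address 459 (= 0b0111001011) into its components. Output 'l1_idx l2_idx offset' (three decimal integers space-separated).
vaddr = 459 = 0b0111001011
  top 3 bits -> l1_idx = 3
  next 3 bits -> l2_idx = 4
  bottom 4 bits -> offset = 11

Answer: 3 4 11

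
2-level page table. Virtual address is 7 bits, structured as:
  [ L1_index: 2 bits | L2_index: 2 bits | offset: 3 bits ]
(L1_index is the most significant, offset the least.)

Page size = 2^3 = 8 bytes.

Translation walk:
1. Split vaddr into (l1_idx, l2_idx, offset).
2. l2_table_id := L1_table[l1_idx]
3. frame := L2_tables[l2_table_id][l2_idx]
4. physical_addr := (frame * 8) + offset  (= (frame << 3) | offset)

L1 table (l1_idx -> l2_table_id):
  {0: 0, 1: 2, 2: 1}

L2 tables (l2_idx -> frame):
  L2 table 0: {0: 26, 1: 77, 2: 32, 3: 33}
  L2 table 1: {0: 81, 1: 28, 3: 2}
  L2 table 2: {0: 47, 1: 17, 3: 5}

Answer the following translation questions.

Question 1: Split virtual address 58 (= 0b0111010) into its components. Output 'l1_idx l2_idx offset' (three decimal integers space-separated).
vaddr = 58 = 0b0111010
  top 2 bits -> l1_idx = 1
  next 2 bits -> l2_idx = 3
  bottom 3 bits -> offset = 2

Answer: 1 3 2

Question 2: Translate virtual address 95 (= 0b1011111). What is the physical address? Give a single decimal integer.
Answer: 23

Derivation:
vaddr = 95 = 0b1011111
Split: l1_idx=2, l2_idx=3, offset=7
L1[2] = 1
L2[1][3] = 2
paddr = 2 * 8 + 7 = 23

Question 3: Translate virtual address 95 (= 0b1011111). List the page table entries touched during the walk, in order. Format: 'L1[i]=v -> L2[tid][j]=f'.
vaddr = 95 = 0b1011111
Split: l1_idx=2, l2_idx=3, offset=7

Answer: L1[2]=1 -> L2[1][3]=2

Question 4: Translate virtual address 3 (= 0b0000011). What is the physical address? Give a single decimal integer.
Answer: 211

Derivation:
vaddr = 3 = 0b0000011
Split: l1_idx=0, l2_idx=0, offset=3
L1[0] = 0
L2[0][0] = 26
paddr = 26 * 8 + 3 = 211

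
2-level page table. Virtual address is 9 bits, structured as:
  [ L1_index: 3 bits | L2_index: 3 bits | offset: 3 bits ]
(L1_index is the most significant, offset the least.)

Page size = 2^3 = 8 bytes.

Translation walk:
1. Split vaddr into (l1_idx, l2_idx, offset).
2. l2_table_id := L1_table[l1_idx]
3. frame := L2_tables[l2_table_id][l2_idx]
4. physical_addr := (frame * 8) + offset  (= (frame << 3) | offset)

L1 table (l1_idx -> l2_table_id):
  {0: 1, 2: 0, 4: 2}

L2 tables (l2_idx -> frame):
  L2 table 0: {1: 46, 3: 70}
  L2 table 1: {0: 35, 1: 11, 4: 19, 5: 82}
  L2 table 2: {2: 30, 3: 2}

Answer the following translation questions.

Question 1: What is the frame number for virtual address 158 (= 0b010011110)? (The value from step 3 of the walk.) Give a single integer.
vaddr = 158: l1_idx=2, l2_idx=3
L1[2] = 0; L2[0][3] = 70

Answer: 70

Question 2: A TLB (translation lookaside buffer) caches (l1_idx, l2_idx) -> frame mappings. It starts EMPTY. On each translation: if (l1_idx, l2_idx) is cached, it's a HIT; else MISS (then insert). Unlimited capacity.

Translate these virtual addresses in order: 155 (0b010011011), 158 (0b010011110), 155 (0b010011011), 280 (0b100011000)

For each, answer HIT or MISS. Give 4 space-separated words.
vaddr=155: (2,3) not in TLB -> MISS, insert
vaddr=158: (2,3) in TLB -> HIT
vaddr=155: (2,3) in TLB -> HIT
vaddr=280: (4,3) not in TLB -> MISS, insert

Answer: MISS HIT HIT MISS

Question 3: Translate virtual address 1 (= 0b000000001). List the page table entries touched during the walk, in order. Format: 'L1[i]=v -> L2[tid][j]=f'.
Answer: L1[0]=1 -> L2[1][0]=35

Derivation:
vaddr = 1 = 0b000000001
Split: l1_idx=0, l2_idx=0, offset=1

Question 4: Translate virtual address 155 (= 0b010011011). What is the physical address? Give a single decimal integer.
vaddr = 155 = 0b010011011
Split: l1_idx=2, l2_idx=3, offset=3
L1[2] = 0
L2[0][3] = 70
paddr = 70 * 8 + 3 = 563

Answer: 563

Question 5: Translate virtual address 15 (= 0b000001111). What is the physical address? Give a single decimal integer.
Answer: 95

Derivation:
vaddr = 15 = 0b000001111
Split: l1_idx=0, l2_idx=1, offset=7
L1[0] = 1
L2[1][1] = 11
paddr = 11 * 8 + 7 = 95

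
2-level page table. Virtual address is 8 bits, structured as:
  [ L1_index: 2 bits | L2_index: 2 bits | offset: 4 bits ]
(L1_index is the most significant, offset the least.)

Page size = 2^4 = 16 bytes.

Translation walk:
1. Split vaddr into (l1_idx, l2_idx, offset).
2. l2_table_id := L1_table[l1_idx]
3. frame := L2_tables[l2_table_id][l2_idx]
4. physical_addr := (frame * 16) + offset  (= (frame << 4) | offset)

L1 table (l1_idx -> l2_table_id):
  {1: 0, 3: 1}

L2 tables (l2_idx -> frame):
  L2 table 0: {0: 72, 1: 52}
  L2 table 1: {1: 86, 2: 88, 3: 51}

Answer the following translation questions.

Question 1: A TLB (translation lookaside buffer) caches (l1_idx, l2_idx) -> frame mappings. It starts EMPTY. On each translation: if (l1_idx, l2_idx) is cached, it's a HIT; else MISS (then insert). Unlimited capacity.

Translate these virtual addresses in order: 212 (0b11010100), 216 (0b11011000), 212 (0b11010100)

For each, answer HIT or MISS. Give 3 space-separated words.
Answer: MISS HIT HIT

Derivation:
vaddr=212: (3,1) not in TLB -> MISS, insert
vaddr=216: (3,1) in TLB -> HIT
vaddr=212: (3,1) in TLB -> HIT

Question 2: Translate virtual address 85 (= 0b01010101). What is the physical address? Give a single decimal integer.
vaddr = 85 = 0b01010101
Split: l1_idx=1, l2_idx=1, offset=5
L1[1] = 0
L2[0][1] = 52
paddr = 52 * 16 + 5 = 837

Answer: 837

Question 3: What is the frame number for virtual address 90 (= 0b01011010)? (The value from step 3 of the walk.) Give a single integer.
Answer: 52

Derivation:
vaddr = 90: l1_idx=1, l2_idx=1
L1[1] = 0; L2[0][1] = 52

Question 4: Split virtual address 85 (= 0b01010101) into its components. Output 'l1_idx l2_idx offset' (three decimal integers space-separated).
vaddr = 85 = 0b01010101
  top 2 bits -> l1_idx = 1
  next 2 bits -> l2_idx = 1
  bottom 4 bits -> offset = 5

Answer: 1 1 5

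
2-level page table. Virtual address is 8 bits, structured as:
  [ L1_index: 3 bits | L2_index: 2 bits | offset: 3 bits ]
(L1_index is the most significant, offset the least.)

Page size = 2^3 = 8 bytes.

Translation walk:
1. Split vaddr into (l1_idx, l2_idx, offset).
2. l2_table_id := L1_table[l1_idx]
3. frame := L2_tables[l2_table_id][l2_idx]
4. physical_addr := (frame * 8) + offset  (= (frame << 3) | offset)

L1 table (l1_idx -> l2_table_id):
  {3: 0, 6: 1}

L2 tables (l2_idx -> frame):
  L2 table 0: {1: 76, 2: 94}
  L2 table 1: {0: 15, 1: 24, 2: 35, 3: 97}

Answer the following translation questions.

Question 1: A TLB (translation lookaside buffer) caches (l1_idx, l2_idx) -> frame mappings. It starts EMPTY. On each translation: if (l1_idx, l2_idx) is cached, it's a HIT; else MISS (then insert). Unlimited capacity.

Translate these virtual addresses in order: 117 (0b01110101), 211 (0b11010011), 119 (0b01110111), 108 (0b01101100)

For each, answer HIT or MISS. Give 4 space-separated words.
vaddr=117: (3,2) not in TLB -> MISS, insert
vaddr=211: (6,2) not in TLB -> MISS, insert
vaddr=119: (3,2) in TLB -> HIT
vaddr=108: (3,1) not in TLB -> MISS, insert

Answer: MISS MISS HIT MISS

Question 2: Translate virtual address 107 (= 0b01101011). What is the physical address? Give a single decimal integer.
Answer: 611

Derivation:
vaddr = 107 = 0b01101011
Split: l1_idx=3, l2_idx=1, offset=3
L1[3] = 0
L2[0][1] = 76
paddr = 76 * 8 + 3 = 611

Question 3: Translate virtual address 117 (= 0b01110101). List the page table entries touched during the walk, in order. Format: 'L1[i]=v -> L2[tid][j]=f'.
vaddr = 117 = 0b01110101
Split: l1_idx=3, l2_idx=2, offset=5

Answer: L1[3]=0 -> L2[0][2]=94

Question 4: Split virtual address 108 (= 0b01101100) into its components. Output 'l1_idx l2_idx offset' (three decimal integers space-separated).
vaddr = 108 = 0b01101100
  top 3 bits -> l1_idx = 3
  next 2 bits -> l2_idx = 1
  bottom 3 bits -> offset = 4

Answer: 3 1 4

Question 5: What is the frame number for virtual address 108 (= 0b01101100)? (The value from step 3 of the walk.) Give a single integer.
Answer: 76

Derivation:
vaddr = 108: l1_idx=3, l2_idx=1
L1[3] = 0; L2[0][1] = 76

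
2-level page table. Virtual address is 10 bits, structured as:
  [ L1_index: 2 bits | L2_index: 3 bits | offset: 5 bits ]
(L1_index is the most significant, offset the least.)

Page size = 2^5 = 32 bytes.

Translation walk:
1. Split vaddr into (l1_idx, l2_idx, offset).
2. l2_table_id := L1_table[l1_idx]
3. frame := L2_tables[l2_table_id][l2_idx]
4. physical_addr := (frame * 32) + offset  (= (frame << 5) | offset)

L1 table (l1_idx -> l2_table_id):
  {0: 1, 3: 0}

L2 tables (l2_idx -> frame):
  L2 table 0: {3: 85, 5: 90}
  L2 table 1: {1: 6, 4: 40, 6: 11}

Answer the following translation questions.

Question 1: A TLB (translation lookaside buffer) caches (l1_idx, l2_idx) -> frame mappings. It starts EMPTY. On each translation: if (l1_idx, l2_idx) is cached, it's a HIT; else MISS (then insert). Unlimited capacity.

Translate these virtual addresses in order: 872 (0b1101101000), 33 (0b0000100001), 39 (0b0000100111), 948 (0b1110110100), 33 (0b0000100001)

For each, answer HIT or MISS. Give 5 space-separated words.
vaddr=872: (3,3) not in TLB -> MISS, insert
vaddr=33: (0,1) not in TLB -> MISS, insert
vaddr=39: (0,1) in TLB -> HIT
vaddr=948: (3,5) not in TLB -> MISS, insert
vaddr=33: (0,1) in TLB -> HIT

Answer: MISS MISS HIT MISS HIT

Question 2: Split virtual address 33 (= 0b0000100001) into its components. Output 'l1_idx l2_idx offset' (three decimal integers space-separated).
vaddr = 33 = 0b0000100001
  top 2 bits -> l1_idx = 0
  next 3 bits -> l2_idx = 1
  bottom 5 bits -> offset = 1

Answer: 0 1 1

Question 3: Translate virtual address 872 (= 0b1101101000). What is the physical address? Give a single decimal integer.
vaddr = 872 = 0b1101101000
Split: l1_idx=3, l2_idx=3, offset=8
L1[3] = 0
L2[0][3] = 85
paddr = 85 * 32 + 8 = 2728

Answer: 2728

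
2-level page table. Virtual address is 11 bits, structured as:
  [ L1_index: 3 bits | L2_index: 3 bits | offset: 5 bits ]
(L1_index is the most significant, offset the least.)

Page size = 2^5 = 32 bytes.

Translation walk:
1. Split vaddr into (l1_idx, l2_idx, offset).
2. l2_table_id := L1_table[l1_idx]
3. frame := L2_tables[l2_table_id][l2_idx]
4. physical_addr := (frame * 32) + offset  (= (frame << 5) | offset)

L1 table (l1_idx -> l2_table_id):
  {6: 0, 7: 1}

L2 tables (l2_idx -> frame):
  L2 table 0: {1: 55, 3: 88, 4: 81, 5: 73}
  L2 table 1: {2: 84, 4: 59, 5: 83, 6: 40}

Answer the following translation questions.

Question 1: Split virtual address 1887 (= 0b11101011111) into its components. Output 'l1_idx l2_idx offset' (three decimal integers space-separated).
vaddr = 1887 = 0b11101011111
  top 3 bits -> l1_idx = 7
  next 3 bits -> l2_idx = 2
  bottom 5 bits -> offset = 31

Answer: 7 2 31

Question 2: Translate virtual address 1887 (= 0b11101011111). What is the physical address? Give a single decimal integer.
vaddr = 1887 = 0b11101011111
Split: l1_idx=7, l2_idx=2, offset=31
L1[7] = 1
L2[1][2] = 84
paddr = 84 * 32 + 31 = 2719

Answer: 2719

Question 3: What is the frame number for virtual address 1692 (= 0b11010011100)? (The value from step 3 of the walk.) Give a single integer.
Answer: 81

Derivation:
vaddr = 1692: l1_idx=6, l2_idx=4
L1[6] = 0; L2[0][4] = 81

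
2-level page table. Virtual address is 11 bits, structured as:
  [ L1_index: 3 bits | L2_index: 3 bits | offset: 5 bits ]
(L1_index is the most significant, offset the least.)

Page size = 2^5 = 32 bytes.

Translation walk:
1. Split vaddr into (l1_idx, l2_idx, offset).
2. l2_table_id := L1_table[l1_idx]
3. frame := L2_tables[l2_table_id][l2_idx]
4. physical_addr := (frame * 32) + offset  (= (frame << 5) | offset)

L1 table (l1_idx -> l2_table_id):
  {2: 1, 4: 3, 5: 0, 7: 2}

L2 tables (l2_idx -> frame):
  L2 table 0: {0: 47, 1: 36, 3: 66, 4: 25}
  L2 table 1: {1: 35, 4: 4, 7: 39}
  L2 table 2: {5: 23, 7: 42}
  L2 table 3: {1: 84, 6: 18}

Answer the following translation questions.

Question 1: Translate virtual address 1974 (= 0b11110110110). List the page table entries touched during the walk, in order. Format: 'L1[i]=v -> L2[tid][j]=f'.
Answer: L1[7]=2 -> L2[2][5]=23

Derivation:
vaddr = 1974 = 0b11110110110
Split: l1_idx=7, l2_idx=5, offset=22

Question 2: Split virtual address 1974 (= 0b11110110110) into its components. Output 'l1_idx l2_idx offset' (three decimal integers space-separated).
Answer: 7 5 22

Derivation:
vaddr = 1974 = 0b11110110110
  top 3 bits -> l1_idx = 7
  next 3 bits -> l2_idx = 5
  bottom 5 bits -> offset = 22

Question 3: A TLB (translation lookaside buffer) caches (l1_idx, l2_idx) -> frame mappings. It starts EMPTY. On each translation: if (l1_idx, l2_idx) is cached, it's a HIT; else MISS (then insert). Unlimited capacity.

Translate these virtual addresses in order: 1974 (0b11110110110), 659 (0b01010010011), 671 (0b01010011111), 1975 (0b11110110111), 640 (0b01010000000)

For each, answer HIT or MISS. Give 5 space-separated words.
Answer: MISS MISS HIT HIT HIT

Derivation:
vaddr=1974: (7,5) not in TLB -> MISS, insert
vaddr=659: (2,4) not in TLB -> MISS, insert
vaddr=671: (2,4) in TLB -> HIT
vaddr=1975: (7,5) in TLB -> HIT
vaddr=640: (2,4) in TLB -> HIT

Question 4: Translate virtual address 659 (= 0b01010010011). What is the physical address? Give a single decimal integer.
vaddr = 659 = 0b01010010011
Split: l1_idx=2, l2_idx=4, offset=19
L1[2] = 1
L2[1][4] = 4
paddr = 4 * 32 + 19 = 147

Answer: 147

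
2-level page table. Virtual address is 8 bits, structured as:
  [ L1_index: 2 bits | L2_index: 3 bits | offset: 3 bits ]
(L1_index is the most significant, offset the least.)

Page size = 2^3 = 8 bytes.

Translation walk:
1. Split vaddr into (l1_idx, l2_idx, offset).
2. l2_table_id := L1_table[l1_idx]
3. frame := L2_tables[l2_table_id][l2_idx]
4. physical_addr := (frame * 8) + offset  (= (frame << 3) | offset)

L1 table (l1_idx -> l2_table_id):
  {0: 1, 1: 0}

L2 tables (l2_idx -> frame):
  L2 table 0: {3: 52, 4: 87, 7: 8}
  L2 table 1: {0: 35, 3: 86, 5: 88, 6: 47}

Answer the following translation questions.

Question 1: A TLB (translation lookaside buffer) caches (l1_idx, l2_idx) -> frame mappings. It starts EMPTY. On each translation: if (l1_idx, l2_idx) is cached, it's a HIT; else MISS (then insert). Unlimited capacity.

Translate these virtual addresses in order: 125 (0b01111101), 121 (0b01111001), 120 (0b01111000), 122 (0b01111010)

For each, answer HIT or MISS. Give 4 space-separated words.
vaddr=125: (1,7) not in TLB -> MISS, insert
vaddr=121: (1,7) in TLB -> HIT
vaddr=120: (1,7) in TLB -> HIT
vaddr=122: (1,7) in TLB -> HIT

Answer: MISS HIT HIT HIT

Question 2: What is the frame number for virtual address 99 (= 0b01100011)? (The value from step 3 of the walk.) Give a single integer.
vaddr = 99: l1_idx=1, l2_idx=4
L1[1] = 0; L2[0][4] = 87

Answer: 87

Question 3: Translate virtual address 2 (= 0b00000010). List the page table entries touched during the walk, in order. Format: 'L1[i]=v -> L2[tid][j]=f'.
Answer: L1[0]=1 -> L2[1][0]=35

Derivation:
vaddr = 2 = 0b00000010
Split: l1_idx=0, l2_idx=0, offset=2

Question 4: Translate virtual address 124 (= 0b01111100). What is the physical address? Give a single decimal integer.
vaddr = 124 = 0b01111100
Split: l1_idx=1, l2_idx=7, offset=4
L1[1] = 0
L2[0][7] = 8
paddr = 8 * 8 + 4 = 68

Answer: 68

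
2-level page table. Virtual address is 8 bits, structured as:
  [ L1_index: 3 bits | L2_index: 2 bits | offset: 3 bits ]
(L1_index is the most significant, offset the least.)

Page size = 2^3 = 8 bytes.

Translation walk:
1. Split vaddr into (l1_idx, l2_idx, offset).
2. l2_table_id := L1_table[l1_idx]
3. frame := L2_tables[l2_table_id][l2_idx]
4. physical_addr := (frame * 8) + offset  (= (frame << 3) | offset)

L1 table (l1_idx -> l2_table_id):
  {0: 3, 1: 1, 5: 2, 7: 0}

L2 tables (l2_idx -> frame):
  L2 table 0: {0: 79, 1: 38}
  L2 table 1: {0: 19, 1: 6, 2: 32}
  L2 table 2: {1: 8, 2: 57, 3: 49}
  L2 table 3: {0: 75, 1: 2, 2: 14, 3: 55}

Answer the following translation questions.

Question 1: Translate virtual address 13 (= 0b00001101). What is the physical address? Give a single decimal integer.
Answer: 21

Derivation:
vaddr = 13 = 0b00001101
Split: l1_idx=0, l2_idx=1, offset=5
L1[0] = 3
L2[3][1] = 2
paddr = 2 * 8 + 5 = 21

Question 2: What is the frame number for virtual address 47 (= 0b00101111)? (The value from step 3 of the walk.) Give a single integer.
Answer: 6

Derivation:
vaddr = 47: l1_idx=1, l2_idx=1
L1[1] = 1; L2[1][1] = 6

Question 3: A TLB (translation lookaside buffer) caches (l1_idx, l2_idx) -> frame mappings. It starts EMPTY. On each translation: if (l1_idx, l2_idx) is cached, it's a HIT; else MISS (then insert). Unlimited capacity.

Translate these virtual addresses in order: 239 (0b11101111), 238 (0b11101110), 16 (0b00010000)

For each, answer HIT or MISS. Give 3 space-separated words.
vaddr=239: (7,1) not in TLB -> MISS, insert
vaddr=238: (7,1) in TLB -> HIT
vaddr=16: (0,2) not in TLB -> MISS, insert

Answer: MISS HIT MISS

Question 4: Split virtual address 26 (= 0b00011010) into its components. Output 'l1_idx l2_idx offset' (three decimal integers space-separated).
Answer: 0 3 2

Derivation:
vaddr = 26 = 0b00011010
  top 3 bits -> l1_idx = 0
  next 2 bits -> l2_idx = 3
  bottom 3 bits -> offset = 2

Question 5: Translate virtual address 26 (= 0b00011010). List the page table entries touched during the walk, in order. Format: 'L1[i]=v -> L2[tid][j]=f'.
vaddr = 26 = 0b00011010
Split: l1_idx=0, l2_idx=3, offset=2

Answer: L1[0]=3 -> L2[3][3]=55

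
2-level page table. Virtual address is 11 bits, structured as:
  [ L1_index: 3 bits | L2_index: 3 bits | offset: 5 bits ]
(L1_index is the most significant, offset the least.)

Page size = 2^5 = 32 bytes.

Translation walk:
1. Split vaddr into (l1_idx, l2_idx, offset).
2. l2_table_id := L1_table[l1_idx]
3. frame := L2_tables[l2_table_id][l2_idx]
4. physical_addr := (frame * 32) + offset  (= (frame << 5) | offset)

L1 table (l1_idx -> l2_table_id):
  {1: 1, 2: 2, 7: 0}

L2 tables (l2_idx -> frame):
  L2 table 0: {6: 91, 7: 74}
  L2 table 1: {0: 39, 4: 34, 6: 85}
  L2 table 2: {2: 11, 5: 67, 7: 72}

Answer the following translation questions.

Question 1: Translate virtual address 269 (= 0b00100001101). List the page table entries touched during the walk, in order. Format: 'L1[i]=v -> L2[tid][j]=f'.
Answer: L1[1]=1 -> L2[1][0]=39

Derivation:
vaddr = 269 = 0b00100001101
Split: l1_idx=1, l2_idx=0, offset=13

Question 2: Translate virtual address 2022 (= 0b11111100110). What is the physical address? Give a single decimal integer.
Answer: 2374

Derivation:
vaddr = 2022 = 0b11111100110
Split: l1_idx=7, l2_idx=7, offset=6
L1[7] = 0
L2[0][7] = 74
paddr = 74 * 32 + 6 = 2374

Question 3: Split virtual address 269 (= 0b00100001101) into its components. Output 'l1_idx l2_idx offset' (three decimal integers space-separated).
vaddr = 269 = 0b00100001101
  top 3 bits -> l1_idx = 1
  next 3 bits -> l2_idx = 0
  bottom 5 bits -> offset = 13

Answer: 1 0 13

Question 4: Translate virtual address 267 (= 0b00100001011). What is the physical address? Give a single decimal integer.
vaddr = 267 = 0b00100001011
Split: l1_idx=1, l2_idx=0, offset=11
L1[1] = 1
L2[1][0] = 39
paddr = 39 * 32 + 11 = 1259

Answer: 1259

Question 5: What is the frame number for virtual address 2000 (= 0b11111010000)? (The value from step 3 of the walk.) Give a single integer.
vaddr = 2000: l1_idx=7, l2_idx=6
L1[7] = 0; L2[0][6] = 91

Answer: 91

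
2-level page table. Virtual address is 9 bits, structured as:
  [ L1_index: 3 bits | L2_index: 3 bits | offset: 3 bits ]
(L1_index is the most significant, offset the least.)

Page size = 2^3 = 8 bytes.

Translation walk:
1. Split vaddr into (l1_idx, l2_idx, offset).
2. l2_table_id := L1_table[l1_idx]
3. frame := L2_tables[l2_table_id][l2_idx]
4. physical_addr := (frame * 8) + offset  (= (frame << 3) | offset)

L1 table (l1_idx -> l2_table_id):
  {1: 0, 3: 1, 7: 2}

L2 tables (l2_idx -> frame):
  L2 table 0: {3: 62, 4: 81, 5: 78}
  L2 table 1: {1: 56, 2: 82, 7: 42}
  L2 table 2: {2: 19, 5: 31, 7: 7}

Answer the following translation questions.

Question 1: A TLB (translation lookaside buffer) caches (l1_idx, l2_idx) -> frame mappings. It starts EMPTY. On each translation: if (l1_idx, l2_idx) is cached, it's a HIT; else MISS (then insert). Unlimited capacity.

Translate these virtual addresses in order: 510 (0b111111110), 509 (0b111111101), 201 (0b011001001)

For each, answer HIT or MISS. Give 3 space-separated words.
Answer: MISS HIT MISS

Derivation:
vaddr=510: (7,7) not in TLB -> MISS, insert
vaddr=509: (7,7) in TLB -> HIT
vaddr=201: (3,1) not in TLB -> MISS, insert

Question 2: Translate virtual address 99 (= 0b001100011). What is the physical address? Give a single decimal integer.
vaddr = 99 = 0b001100011
Split: l1_idx=1, l2_idx=4, offset=3
L1[1] = 0
L2[0][4] = 81
paddr = 81 * 8 + 3 = 651

Answer: 651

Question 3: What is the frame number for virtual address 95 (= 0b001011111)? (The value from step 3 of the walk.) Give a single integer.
vaddr = 95: l1_idx=1, l2_idx=3
L1[1] = 0; L2[0][3] = 62

Answer: 62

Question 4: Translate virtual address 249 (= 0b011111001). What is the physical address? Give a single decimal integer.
Answer: 337

Derivation:
vaddr = 249 = 0b011111001
Split: l1_idx=3, l2_idx=7, offset=1
L1[3] = 1
L2[1][7] = 42
paddr = 42 * 8 + 1 = 337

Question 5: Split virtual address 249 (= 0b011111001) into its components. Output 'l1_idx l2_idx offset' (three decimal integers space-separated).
vaddr = 249 = 0b011111001
  top 3 bits -> l1_idx = 3
  next 3 bits -> l2_idx = 7
  bottom 3 bits -> offset = 1

Answer: 3 7 1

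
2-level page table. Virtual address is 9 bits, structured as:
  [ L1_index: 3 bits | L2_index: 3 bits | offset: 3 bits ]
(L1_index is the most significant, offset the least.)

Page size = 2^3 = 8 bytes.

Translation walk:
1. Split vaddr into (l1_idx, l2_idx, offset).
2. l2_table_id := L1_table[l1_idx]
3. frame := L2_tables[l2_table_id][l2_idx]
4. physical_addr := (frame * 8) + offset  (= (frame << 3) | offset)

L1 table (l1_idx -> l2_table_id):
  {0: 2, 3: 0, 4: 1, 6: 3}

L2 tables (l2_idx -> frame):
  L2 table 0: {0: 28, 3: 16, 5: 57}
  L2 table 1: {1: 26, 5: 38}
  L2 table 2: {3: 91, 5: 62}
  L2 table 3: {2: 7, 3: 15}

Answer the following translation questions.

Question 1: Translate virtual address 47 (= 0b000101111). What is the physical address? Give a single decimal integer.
Answer: 503

Derivation:
vaddr = 47 = 0b000101111
Split: l1_idx=0, l2_idx=5, offset=7
L1[0] = 2
L2[2][5] = 62
paddr = 62 * 8 + 7 = 503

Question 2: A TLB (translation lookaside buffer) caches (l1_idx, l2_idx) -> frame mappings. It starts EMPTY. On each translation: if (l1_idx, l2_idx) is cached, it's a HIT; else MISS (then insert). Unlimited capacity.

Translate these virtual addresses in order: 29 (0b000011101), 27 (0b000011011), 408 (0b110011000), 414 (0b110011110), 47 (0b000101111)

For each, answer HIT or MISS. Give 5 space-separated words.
vaddr=29: (0,3) not in TLB -> MISS, insert
vaddr=27: (0,3) in TLB -> HIT
vaddr=408: (6,3) not in TLB -> MISS, insert
vaddr=414: (6,3) in TLB -> HIT
vaddr=47: (0,5) not in TLB -> MISS, insert

Answer: MISS HIT MISS HIT MISS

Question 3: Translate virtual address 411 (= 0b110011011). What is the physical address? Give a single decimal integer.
vaddr = 411 = 0b110011011
Split: l1_idx=6, l2_idx=3, offset=3
L1[6] = 3
L2[3][3] = 15
paddr = 15 * 8 + 3 = 123

Answer: 123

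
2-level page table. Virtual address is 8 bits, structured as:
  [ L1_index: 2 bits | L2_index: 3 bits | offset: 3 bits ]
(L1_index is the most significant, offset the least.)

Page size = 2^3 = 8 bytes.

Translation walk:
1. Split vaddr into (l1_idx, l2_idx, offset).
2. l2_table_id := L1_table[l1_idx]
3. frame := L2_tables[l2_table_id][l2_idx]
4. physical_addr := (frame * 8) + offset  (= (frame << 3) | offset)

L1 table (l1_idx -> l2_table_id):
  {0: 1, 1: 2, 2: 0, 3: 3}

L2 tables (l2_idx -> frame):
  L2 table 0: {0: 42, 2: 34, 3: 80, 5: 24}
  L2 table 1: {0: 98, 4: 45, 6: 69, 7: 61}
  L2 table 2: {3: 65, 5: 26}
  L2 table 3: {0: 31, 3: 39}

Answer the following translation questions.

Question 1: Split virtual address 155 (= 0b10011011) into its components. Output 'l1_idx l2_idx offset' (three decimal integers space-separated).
Answer: 2 3 3

Derivation:
vaddr = 155 = 0b10011011
  top 2 bits -> l1_idx = 2
  next 3 bits -> l2_idx = 3
  bottom 3 bits -> offset = 3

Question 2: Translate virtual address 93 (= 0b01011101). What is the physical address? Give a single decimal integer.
Answer: 525

Derivation:
vaddr = 93 = 0b01011101
Split: l1_idx=1, l2_idx=3, offset=5
L1[1] = 2
L2[2][3] = 65
paddr = 65 * 8 + 5 = 525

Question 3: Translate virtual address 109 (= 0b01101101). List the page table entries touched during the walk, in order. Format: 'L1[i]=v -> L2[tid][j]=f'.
vaddr = 109 = 0b01101101
Split: l1_idx=1, l2_idx=5, offset=5

Answer: L1[1]=2 -> L2[2][5]=26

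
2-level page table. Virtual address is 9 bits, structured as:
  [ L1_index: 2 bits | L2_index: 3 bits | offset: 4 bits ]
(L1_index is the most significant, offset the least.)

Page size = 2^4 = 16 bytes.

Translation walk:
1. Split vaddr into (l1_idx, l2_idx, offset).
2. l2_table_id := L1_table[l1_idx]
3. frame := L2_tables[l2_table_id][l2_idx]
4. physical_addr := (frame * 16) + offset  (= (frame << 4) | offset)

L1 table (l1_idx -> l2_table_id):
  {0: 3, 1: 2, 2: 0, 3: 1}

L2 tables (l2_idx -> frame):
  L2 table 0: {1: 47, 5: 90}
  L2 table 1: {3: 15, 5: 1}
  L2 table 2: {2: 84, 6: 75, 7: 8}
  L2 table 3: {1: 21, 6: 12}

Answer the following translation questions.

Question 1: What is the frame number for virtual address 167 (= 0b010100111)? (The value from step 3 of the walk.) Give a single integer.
Answer: 84

Derivation:
vaddr = 167: l1_idx=1, l2_idx=2
L1[1] = 2; L2[2][2] = 84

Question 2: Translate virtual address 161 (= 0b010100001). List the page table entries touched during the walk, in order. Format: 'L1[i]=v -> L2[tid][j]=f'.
vaddr = 161 = 0b010100001
Split: l1_idx=1, l2_idx=2, offset=1

Answer: L1[1]=2 -> L2[2][2]=84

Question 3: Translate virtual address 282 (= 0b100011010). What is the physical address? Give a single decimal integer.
Answer: 762

Derivation:
vaddr = 282 = 0b100011010
Split: l1_idx=2, l2_idx=1, offset=10
L1[2] = 0
L2[0][1] = 47
paddr = 47 * 16 + 10 = 762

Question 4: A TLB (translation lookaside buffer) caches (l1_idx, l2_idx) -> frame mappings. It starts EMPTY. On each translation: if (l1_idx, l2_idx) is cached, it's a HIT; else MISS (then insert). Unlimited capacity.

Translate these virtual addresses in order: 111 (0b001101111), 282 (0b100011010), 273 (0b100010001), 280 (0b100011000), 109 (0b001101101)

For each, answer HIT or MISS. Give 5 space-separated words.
vaddr=111: (0,6) not in TLB -> MISS, insert
vaddr=282: (2,1) not in TLB -> MISS, insert
vaddr=273: (2,1) in TLB -> HIT
vaddr=280: (2,1) in TLB -> HIT
vaddr=109: (0,6) in TLB -> HIT

Answer: MISS MISS HIT HIT HIT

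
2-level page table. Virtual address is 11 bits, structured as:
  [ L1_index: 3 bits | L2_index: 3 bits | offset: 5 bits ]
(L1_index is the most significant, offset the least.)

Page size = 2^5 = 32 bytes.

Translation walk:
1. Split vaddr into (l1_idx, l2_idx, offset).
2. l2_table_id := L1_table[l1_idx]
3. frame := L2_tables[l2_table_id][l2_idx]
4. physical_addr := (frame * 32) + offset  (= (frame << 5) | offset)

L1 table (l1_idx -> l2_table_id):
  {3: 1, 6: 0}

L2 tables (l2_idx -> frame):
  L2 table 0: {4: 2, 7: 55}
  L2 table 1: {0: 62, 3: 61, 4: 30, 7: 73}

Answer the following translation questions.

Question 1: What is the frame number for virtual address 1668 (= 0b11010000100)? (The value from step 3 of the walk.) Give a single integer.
vaddr = 1668: l1_idx=6, l2_idx=4
L1[6] = 0; L2[0][4] = 2

Answer: 2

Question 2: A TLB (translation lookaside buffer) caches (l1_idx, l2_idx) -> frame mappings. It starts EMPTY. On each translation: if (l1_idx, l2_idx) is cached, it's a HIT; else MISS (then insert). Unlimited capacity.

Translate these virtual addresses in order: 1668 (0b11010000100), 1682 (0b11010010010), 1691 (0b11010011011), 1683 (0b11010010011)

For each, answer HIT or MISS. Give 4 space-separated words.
vaddr=1668: (6,4) not in TLB -> MISS, insert
vaddr=1682: (6,4) in TLB -> HIT
vaddr=1691: (6,4) in TLB -> HIT
vaddr=1683: (6,4) in TLB -> HIT

Answer: MISS HIT HIT HIT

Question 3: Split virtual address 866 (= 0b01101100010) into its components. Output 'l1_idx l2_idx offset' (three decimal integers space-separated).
vaddr = 866 = 0b01101100010
  top 3 bits -> l1_idx = 3
  next 3 bits -> l2_idx = 3
  bottom 5 bits -> offset = 2

Answer: 3 3 2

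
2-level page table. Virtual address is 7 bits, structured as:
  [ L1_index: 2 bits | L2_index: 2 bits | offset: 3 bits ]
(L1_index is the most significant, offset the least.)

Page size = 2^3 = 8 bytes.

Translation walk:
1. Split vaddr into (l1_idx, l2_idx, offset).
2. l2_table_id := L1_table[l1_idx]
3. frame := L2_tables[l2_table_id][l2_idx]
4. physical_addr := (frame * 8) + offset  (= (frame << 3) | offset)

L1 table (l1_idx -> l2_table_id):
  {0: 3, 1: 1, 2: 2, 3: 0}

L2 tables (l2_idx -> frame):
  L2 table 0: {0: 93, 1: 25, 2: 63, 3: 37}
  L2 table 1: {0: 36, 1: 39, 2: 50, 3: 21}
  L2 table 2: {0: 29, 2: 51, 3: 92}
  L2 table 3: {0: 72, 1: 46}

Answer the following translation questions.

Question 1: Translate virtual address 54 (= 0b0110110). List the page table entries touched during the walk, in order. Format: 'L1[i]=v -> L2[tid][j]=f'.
vaddr = 54 = 0b0110110
Split: l1_idx=1, l2_idx=2, offset=6

Answer: L1[1]=1 -> L2[1][2]=50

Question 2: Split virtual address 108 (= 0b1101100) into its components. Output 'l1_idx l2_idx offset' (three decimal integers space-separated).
Answer: 3 1 4

Derivation:
vaddr = 108 = 0b1101100
  top 2 bits -> l1_idx = 3
  next 2 bits -> l2_idx = 1
  bottom 3 bits -> offset = 4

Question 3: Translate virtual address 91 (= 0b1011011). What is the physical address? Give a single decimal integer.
vaddr = 91 = 0b1011011
Split: l1_idx=2, l2_idx=3, offset=3
L1[2] = 2
L2[2][3] = 92
paddr = 92 * 8 + 3 = 739

Answer: 739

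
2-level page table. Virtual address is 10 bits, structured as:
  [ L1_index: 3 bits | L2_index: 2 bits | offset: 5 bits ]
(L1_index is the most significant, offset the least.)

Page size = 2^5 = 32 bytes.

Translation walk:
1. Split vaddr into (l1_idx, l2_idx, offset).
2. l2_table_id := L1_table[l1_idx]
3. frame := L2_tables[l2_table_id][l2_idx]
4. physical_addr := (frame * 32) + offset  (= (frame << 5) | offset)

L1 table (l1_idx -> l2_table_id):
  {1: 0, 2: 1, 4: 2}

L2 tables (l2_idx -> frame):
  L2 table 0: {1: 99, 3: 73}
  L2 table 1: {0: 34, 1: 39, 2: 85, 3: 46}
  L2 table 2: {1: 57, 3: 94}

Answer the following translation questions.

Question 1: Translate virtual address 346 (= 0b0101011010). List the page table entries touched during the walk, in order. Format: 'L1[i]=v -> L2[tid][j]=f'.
Answer: L1[2]=1 -> L2[1][2]=85

Derivation:
vaddr = 346 = 0b0101011010
Split: l1_idx=2, l2_idx=2, offset=26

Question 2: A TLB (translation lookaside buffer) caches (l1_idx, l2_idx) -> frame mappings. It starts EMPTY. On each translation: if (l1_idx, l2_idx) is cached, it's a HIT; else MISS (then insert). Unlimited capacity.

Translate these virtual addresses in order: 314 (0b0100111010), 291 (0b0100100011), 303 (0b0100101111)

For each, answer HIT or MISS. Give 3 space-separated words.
vaddr=314: (2,1) not in TLB -> MISS, insert
vaddr=291: (2,1) in TLB -> HIT
vaddr=303: (2,1) in TLB -> HIT

Answer: MISS HIT HIT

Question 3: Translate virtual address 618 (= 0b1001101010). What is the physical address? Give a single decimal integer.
vaddr = 618 = 0b1001101010
Split: l1_idx=4, l2_idx=3, offset=10
L1[4] = 2
L2[2][3] = 94
paddr = 94 * 32 + 10 = 3018

Answer: 3018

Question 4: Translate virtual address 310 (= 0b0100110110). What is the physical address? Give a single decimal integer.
vaddr = 310 = 0b0100110110
Split: l1_idx=2, l2_idx=1, offset=22
L1[2] = 1
L2[1][1] = 39
paddr = 39 * 32 + 22 = 1270

Answer: 1270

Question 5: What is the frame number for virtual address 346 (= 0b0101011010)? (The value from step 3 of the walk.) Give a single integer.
vaddr = 346: l1_idx=2, l2_idx=2
L1[2] = 1; L2[1][2] = 85

Answer: 85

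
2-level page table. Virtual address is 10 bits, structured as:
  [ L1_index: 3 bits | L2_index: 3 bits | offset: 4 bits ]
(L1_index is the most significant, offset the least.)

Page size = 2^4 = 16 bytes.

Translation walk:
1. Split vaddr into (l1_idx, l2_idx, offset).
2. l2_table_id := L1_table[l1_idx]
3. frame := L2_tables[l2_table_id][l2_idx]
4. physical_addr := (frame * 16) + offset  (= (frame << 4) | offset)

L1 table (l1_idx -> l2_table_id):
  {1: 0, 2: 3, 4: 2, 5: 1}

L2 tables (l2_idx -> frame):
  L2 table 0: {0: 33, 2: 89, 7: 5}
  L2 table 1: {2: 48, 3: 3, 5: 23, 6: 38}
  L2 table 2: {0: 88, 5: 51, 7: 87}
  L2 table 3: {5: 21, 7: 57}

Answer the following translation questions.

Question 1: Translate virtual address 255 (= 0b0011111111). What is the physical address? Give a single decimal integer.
Answer: 95

Derivation:
vaddr = 255 = 0b0011111111
Split: l1_idx=1, l2_idx=7, offset=15
L1[1] = 0
L2[0][7] = 5
paddr = 5 * 16 + 15 = 95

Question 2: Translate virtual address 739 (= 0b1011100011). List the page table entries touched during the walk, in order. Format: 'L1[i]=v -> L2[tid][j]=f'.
vaddr = 739 = 0b1011100011
Split: l1_idx=5, l2_idx=6, offset=3

Answer: L1[5]=1 -> L2[1][6]=38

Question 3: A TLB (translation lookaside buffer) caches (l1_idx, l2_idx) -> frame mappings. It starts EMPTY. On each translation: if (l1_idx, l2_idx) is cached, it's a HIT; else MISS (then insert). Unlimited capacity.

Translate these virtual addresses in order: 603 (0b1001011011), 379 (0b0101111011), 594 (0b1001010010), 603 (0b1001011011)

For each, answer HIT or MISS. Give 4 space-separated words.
vaddr=603: (4,5) not in TLB -> MISS, insert
vaddr=379: (2,7) not in TLB -> MISS, insert
vaddr=594: (4,5) in TLB -> HIT
vaddr=603: (4,5) in TLB -> HIT

Answer: MISS MISS HIT HIT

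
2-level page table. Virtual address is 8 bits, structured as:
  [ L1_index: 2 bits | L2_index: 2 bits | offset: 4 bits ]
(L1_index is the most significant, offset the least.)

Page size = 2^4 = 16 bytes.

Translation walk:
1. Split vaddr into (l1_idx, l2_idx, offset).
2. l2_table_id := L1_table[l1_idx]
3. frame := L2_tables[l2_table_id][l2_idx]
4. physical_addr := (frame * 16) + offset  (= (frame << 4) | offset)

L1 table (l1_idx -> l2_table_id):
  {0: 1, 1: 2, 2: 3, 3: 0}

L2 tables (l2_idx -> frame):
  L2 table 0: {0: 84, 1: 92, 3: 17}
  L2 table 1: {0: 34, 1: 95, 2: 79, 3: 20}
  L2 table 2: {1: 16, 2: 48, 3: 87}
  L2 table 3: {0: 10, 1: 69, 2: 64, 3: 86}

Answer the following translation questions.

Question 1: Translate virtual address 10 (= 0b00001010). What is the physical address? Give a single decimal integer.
Answer: 554

Derivation:
vaddr = 10 = 0b00001010
Split: l1_idx=0, l2_idx=0, offset=10
L1[0] = 1
L2[1][0] = 34
paddr = 34 * 16 + 10 = 554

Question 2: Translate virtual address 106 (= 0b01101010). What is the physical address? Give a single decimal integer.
vaddr = 106 = 0b01101010
Split: l1_idx=1, l2_idx=2, offset=10
L1[1] = 2
L2[2][2] = 48
paddr = 48 * 16 + 10 = 778

Answer: 778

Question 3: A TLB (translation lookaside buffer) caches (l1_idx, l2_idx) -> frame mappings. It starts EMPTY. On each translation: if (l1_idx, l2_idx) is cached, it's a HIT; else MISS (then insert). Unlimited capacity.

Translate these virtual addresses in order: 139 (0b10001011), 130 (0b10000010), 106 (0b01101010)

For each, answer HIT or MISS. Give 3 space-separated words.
vaddr=139: (2,0) not in TLB -> MISS, insert
vaddr=130: (2,0) in TLB -> HIT
vaddr=106: (1,2) not in TLB -> MISS, insert

Answer: MISS HIT MISS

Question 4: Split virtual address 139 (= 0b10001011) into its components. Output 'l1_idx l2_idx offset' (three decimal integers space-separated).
Answer: 2 0 11

Derivation:
vaddr = 139 = 0b10001011
  top 2 bits -> l1_idx = 2
  next 2 bits -> l2_idx = 0
  bottom 4 bits -> offset = 11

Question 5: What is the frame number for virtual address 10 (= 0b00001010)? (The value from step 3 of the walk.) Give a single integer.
vaddr = 10: l1_idx=0, l2_idx=0
L1[0] = 1; L2[1][0] = 34

Answer: 34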